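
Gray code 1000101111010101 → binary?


Gray code: 1000101111010101
MSB stays the same: 1
Each subsequent bit = prev_binary XOR current_gray:
  B[1] = 1 XOR 0 = 1
  B[2] = 1 XOR 0 = 1
  B[3] = 1 XOR 0 = 1
  B[4] = 1 XOR 1 = 0
  B[5] = 0 XOR 0 = 0
  B[6] = 0 XOR 1 = 1
  B[7] = 1 XOR 1 = 0
  B[8] = 0 XOR 1 = 1
  B[9] = 1 XOR 1 = 0
  B[10] = 0 XOR 0 = 0
  B[11] = 0 XOR 1 = 1
  B[12] = 1 XOR 0 = 1
  B[13] = 1 XOR 1 = 0
  B[14] = 0 XOR 0 = 0
  B[15] = 0 XOR 1 = 1
= 1111001010011001 (62105 decimal)


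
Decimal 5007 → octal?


Divide by 8 repeatedly:
5007 ÷ 8 = 625 remainder 7
625 ÷ 8 = 78 remainder 1
78 ÷ 8 = 9 remainder 6
9 ÷ 8 = 1 remainder 1
1 ÷ 8 = 0 remainder 1
Reading remainders bottom-up:
= 0o11617


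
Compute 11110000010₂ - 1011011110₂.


Align and subtract column by column (LSB to MSB, borrowing when needed):
  11110000010
- 01011011110
  -----------
  col 0: (0 - 0 borrow-in) - 0 → 0 - 0 = 0, borrow out 0
  col 1: (1 - 0 borrow-in) - 1 → 1 - 1 = 0, borrow out 0
  col 2: (0 - 0 borrow-in) - 1 → borrow from next column: (0+2) - 1 = 1, borrow out 1
  col 3: (0 - 1 borrow-in) - 1 → borrow from next column: (-1+2) - 1 = 0, borrow out 1
  col 4: (0 - 1 borrow-in) - 1 → borrow from next column: (-1+2) - 1 = 0, borrow out 1
  col 5: (0 - 1 borrow-in) - 0 → borrow from next column: (-1+2) - 0 = 1, borrow out 1
  col 6: (0 - 1 borrow-in) - 1 → borrow from next column: (-1+2) - 1 = 0, borrow out 1
  col 7: (1 - 1 borrow-in) - 1 → borrow from next column: (0+2) - 1 = 1, borrow out 1
  col 8: (1 - 1 borrow-in) - 0 → 0 - 0 = 0, borrow out 0
  col 9: (1 - 0 borrow-in) - 1 → 1 - 1 = 0, borrow out 0
  col 10: (1 - 0 borrow-in) - 0 → 1 - 0 = 1, borrow out 0
Reading bits MSB→LSB: 10010100100
Strip leading zeros: 10010100100
= 10010100100


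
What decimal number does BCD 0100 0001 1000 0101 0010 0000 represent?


Each 4-bit group → digit:
  0100 → 4
  0001 → 1
  1000 → 8
  0101 → 5
  0010 → 2
  0000 → 0
= 418520


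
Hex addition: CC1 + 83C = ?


Align and add column by column (LSB to MSB, each column mod 16 with carry):
  0CC1
+ 083C
  ----
  col 0: 1(1) + C(12) + 0 (carry in) = 13 → D(13), carry out 0
  col 1: C(12) + 3(3) + 0 (carry in) = 15 → F(15), carry out 0
  col 2: C(12) + 8(8) + 0 (carry in) = 20 → 4(4), carry out 1
  col 3: 0(0) + 0(0) + 1 (carry in) = 1 → 1(1), carry out 0
Reading digits MSB→LSB: 14FD
Strip leading zeros: 14FD
= 0x14FD


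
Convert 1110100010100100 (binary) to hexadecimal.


Group into 4-bit nibbles: 1110100010100100
  1110 = E
  1000 = 8
  1010 = A
  0100 = 4
= 0xE8A4


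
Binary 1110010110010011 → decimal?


Positional values:
Bit 0: 1 × 2^0 = 1
Bit 1: 1 × 2^1 = 2
Bit 4: 1 × 2^4 = 16
Bit 7: 1 × 2^7 = 128
Bit 8: 1 × 2^8 = 256
Bit 10: 1 × 2^10 = 1024
Bit 13: 1 × 2^13 = 8192
Bit 14: 1 × 2^14 = 16384
Bit 15: 1 × 2^15 = 32768
Sum = 1 + 2 + 16 + 128 + 256 + 1024 + 8192 + 16384 + 32768
= 58771


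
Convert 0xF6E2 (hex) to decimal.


Positional values:
Position 0: 2 × 16^0 = 2 × 1 = 2
Position 1: E × 16^1 = 14 × 16 = 224
Position 2: 6 × 16^2 = 6 × 256 = 1536
Position 3: F × 16^3 = 15 × 4096 = 61440
Sum = 2 + 224 + 1536 + 61440
= 63202


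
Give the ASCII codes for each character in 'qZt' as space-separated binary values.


String: 'qZt'  (3 characters)
Per-character ASCII lookup:
  'q': lowercase starts at 97: 'q' = 97 + 16 = 113 → 1110001
  'Z': uppercase starts at 65: 'Z' = 65 + 25 = 90 → 1011010
  't': lowercase starts at 97: 't' = 97 + 19 = 116 → 1110100
= 1110001 1011010 1110100


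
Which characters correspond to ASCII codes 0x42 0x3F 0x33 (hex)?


Codes (hex): 0x42 0x3F 0x33
Per-code ASCII lookup:
  0x42 = 66  (range 65-90: uppercase, 66 - 65 = 1) → 'B'
  0x3F = 63  (special character) → '?'
  0x33 = 51  (range 48-57: digits, 51 - 48 = 3) → '3'
= 'B?3'


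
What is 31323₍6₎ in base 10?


Positional values (base 6):
  3 × 6^0 = 3 × 1 = 3
  2 × 6^1 = 2 × 6 = 12
  3 × 6^2 = 3 × 36 = 108
  1 × 6^3 = 1 × 216 = 216
  3 × 6^4 = 3 × 1296 = 3888
Sum = 3 + 12 + 108 + 216 + 3888
= 4227


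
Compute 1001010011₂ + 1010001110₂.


Align and add column by column (LSB to MSB, carry propagating):
  01001010011
+ 01010001110
  -----------
  col 0: 1 + 0 + 0 (carry in) = 1 → bit 1, carry out 0
  col 1: 1 + 1 + 0 (carry in) = 2 → bit 0, carry out 1
  col 2: 0 + 1 + 1 (carry in) = 2 → bit 0, carry out 1
  col 3: 0 + 1 + 1 (carry in) = 2 → bit 0, carry out 1
  col 4: 1 + 0 + 1 (carry in) = 2 → bit 0, carry out 1
  col 5: 0 + 0 + 1 (carry in) = 1 → bit 1, carry out 0
  col 6: 1 + 0 + 0 (carry in) = 1 → bit 1, carry out 0
  col 7: 0 + 1 + 0 (carry in) = 1 → bit 1, carry out 0
  col 8: 0 + 0 + 0 (carry in) = 0 → bit 0, carry out 0
  col 9: 1 + 1 + 0 (carry in) = 2 → bit 0, carry out 1
  col 10: 0 + 0 + 1 (carry in) = 1 → bit 1, carry out 0
Reading bits MSB→LSB: 10011100001
Strip leading zeros: 10011100001
= 10011100001


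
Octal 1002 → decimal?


Positional values:
Position 0: 2 × 8^0 = 2
Position 1: 0 × 8^1 = 0
Position 2: 0 × 8^2 = 0
Position 3: 1 × 8^3 = 512
Sum = 2 + 0 + 0 + 512
= 514


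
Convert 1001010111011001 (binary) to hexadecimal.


Group into 4-bit nibbles: 1001010111011001
  1001 = 9
  0101 = 5
  1101 = D
  1001 = 9
= 0x95D9


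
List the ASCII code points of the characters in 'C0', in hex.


String: 'C0'  (2 characters)
Per-character ASCII lookup:
  'C': uppercase starts at 65: 'C' = 65 + 2 = 67 → 0x43
  '0': digits start at 48: '0' = 48 + 0 = 48 → 0x30
= 0x43 0x30


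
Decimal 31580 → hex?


Divide by 16 repeatedly:
31580 ÷ 16 = 1973 remainder 12 (C)
1973 ÷ 16 = 123 remainder 5 (5)
123 ÷ 16 = 7 remainder 11 (B)
7 ÷ 16 = 0 remainder 7 (7)
Reading remainders bottom-up:
= 0x7B5C


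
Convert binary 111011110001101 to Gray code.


Binary: 111011110001101
Gray code: G = B XOR (B >> 1)
B >> 1 = 011101111000110
111011110001101 XOR 011101111000110:
  1 XOR 0 = 1
  1 XOR 1 = 0
  1 XOR 1 = 0
  0 XOR 1 = 1
  1 XOR 0 = 1
  1 XOR 1 = 0
  1 XOR 1 = 0
  1 XOR 1 = 0
  0 XOR 1 = 1
  0 XOR 0 = 0
  0 XOR 0 = 0
  1 XOR 0 = 1
  1 XOR 1 = 0
  0 XOR 1 = 1
  1 XOR 0 = 1
= 100110001001011


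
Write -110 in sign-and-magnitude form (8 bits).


Sign bit: 1 (negative)
Magnitude: 110 = 1101110
= 11101110


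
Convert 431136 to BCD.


Each digit → 4-bit binary:
  4 → 0100
  3 → 0011
  1 → 0001
  1 → 0001
  3 → 0011
  6 → 0110
= 0100 0011 0001 0001 0011 0110


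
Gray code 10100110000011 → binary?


Gray code: 10100110000011
MSB stays the same: 1
Each subsequent bit = prev_binary XOR current_gray:
  B[1] = 1 XOR 0 = 1
  B[2] = 1 XOR 1 = 0
  B[3] = 0 XOR 0 = 0
  B[4] = 0 XOR 0 = 0
  B[5] = 0 XOR 1 = 1
  B[6] = 1 XOR 1 = 0
  B[7] = 0 XOR 0 = 0
  B[8] = 0 XOR 0 = 0
  B[9] = 0 XOR 0 = 0
  B[10] = 0 XOR 0 = 0
  B[11] = 0 XOR 0 = 0
  B[12] = 0 XOR 1 = 1
  B[13] = 1 XOR 1 = 0
= 11000100000010 (12546 decimal)


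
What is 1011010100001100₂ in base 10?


Positional values:
Bit 2: 1 × 2^2 = 4
Bit 3: 1 × 2^3 = 8
Bit 8: 1 × 2^8 = 256
Bit 10: 1 × 2^10 = 1024
Bit 12: 1 × 2^12 = 4096
Bit 13: 1 × 2^13 = 8192
Bit 15: 1 × 2^15 = 32768
Sum = 4 + 8 + 256 + 1024 + 4096 + 8192 + 32768
= 46348


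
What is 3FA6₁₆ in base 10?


Positional values:
Position 0: 6 × 16^0 = 6 × 1 = 6
Position 1: A × 16^1 = 10 × 16 = 160
Position 2: F × 16^2 = 15 × 256 = 3840
Position 3: 3 × 16^3 = 3 × 4096 = 12288
Sum = 6 + 160 + 3840 + 12288
= 16294


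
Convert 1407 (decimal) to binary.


Divide by 2 repeatedly:
1407 ÷ 2 = 703 remainder 1
703 ÷ 2 = 351 remainder 1
351 ÷ 2 = 175 remainder 1
175 ÷ 2 = 87 remainder 1
87 ÷ 2 = 43 remainder 1
43 ÷ 2 = 21 remainder 1
21 ÷ 2 = 10 remainder 1
10 ÷ 2 = 5 remainder 0
5 ÷ 2 = 2 remainder 1
2 ÷ 2 = 1 remainder 0
1 ÷ 2 = 0 remainder 1
Reading remainders bottom-up:
= 10101111111


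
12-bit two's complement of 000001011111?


Original: 000001011111
Step 1 - Invert all bits: 111110100000
Step 2 - Add 1: 111110100000 + 1
= 111110100001 (represents -95)


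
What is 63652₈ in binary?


Each octal digit → 3 binary bits:
  6 = 110
  3 = 011
  6 = 110
  5 = 101
  2 = 010
Concatenate: 110 011 110 101 010
= 110011110101010


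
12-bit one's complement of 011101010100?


Original: 011101010100
Invert all bits:
  bit 0: 0 → 1
  bit 1: 1 → 0
  bit 2: 1 → 0
  bit 3: 1 → 0
  bit 4: 0 → 1
  bit 5: 1 → 0
  bit 6: 0 → 1
  bit 7: 1 → 0
  bit 8: 0 → 1
  bit 9: 1 → 0
  bit 10: 0 → 1
  bit 11: 0 → 1
= 100010101011


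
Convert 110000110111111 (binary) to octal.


Group into 3-bit groups: 110000110111111
  110 = 6
  000 = 0
  110 = 6
  111 = 7
  111 = 7
= 0o60677


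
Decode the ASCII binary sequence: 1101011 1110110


Codes (binary): 1101011 1110110
Per-code ASCII lookup:
  1101011 = 107  (range 97-122: lowercase, 107 - 97 = 10) → 'k'
  1110110 = 118  (range 97-122: lowercase, 118 - 97 = 21) → 'v'
= 'kv'


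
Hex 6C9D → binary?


Each hex digit → 4 binary bits:
  6 = 0110
  C = 1100
  9 = 1001
  D = 1101
Concatenate: 0110 1100 1001 1101
= 0110110010011101


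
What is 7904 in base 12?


Divide by 12 repeatedly:
7904 ÷ 12 = 658 remainder 8
658 ÷ 12 = 54 remainder 10
54 ÷ 12 = 4 remainder 6
4 ÷ 12 = 0 remainder 4
Reading remainders bottom-up:
= 46A8


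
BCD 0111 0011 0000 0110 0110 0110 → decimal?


Each 4-bit group → digit:
  0111 → 7
  0011 → 3
  0000 → 0
  0110 → 6
  0110 → 6
  0110 → 6
= 730666


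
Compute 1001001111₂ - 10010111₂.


Align and subtract column by column (LSB to MSB, borrowing when needed):
  1001001111
- 0010010111
  ----------
  col 0: (1 - 0 borrow-in) - 1 → 1 - 1 = 0, borrow out 0
  col 1: (1 - 0 borrow-in) - 1 → 1 - 1 = 0, borrow out 0
  col 2: (1 - 0 borrow-in) - 1 → 1 - 1 = 0, borrow out 0
  col 3: (1 - 0 borrow-in) - 0 → 1 - 0 = 1, borrow out 0
  col 4: (0 - 0 borrow-in) - 1 → borrow from next column: (0+2) - 1 = 1, borrow out 1
  col 5: (0 - 1 borrow-in) - 0 → borrow from next column: (-1+2) - 0 = 1, borrow out 1
  col 6: (1 - 1 borrow-in) - 0 → 0 - 0 = 0, borrow out 0
  col 7: (0 - 0 borrow-in) - 1 → borrow from next column: (0+2) - 1 = 1, borrow out 1
  col 8: (0 - 1 borrow-in) - 0 → borrow from next column: (-1+2) - 0 = 1, borrow out 1
  col 9: (1 - 1 borrow-in) - 0 → 0 - 0 = 0, borrow out 0
Reading bits MSB→LSB: 0110111000
Strip leading zeros: 110111000
= 110111000


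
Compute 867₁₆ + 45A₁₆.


Align and add column by column (LSB to MSB, each column mod 16 with carry):
  0867
+ 045A
  ----
  col 0: 7(7) + A(10) + 0 (carry in) = 17 → 1(1), carry out 1
  col 1: 6(6) + 5(5) + 1 (carry in) = 12 → C(12), carry out 0
  col 2: 8(8) + 4(4) + 0 (carry in) = 12 → C(12), carry out 0
  col 3: 0(0) + 0(0) + 0 (carry in) = 0 → 0(0), carry out 0
Reading digits MSB→LSB: 0CC1
Strip leading zeros: CC1
= 0xCC1


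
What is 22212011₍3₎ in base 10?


Positional values (base 3):
  1 × 3^0 = 1 × 1 = 1
  1 × 3^1 = 1 × 3 = 3
  0 × 3^2 = 0 × 9 = 0
  2 × 3^3 = 2 × 27 = 54
  1 × 3^4 = 1 × 81 = 81
  2 × 3^5 = 2 × 243 = 486
  2 × 3^6 = 2 × 729 = 1458
  2 × 3^7 = 2 × 2187 = 4374
Sum = 1 + 3 + 0 + 54 + 81 + 486 + 1458 + 4374
= 6457


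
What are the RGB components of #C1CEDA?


Hex: #C1CEDA
R = C1₁₆ = 193
G = CE₁₆ = 206
B = DA₁₆ = 218
= RGB(193, 206, 218)


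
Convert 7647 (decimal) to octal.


Divide by 8 repeatedly:
7647 ÷ 8 = 955 remainder 7
955 ÷ 8 = 119 remainder 3
119 ÷ 8 = 14 remainder 7
14 ÷ 8 = 1 remainder 6
1 ÷ 8 = 0 remainder 1
Reading remainders bottom-up:
= 0o16737


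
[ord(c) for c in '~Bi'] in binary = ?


String: '~Bi'  (3 characters)
Per-character ASCII lookup:
  '~': special character: '~' = 126 → 1111110
  'B': uppercase starts at 65: 'B' = 65 + 1 = 66 → 1000010
  'i': lowercase starts at 97: 'i' = 97 + 8 = 105 → 1101001
= 1111110 1000010 1101001


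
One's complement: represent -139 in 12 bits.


Original: 000010001011
Invert all bits:
  bit 0: 0 → 1
  bit 1: 0 → 1
  bit 2: 0 → 1
  bit 3: 0 → 1
  bit 4: 1 → 0
  bit 5: 0 → 1
  bit 6: 0 → 1
  bit 7: 0 → 1
  bit 8: 1 → 0
  bit 9: 0 → 1
  bit 10: 1 → 0
  bit 11: 1 → 0
= 111101110100


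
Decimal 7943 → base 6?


Divide by 6 repeatedly:
7943 ÷ 6 = 1323 remainder 5
1323 ÷ 6 = 220 remainder 3
220 ÷ 6 = 36 remainder 4
36 ÷ 6 = 6 remainder 0
6 ÷ 6 = 1 remainder 0
1 ÷ 6 = 0 remainder 1
Reading remainders bottom-up:
= 100435


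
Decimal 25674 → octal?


Divide by 8 repeatedly:
25674 ÷ 8 = 3209 remainder 2
3209 ÷ 8 = 401 remainder 1
401 ÷ 8 = 50 remainder 1
50 ÷ 8 = 6 remainder 2
6 ÷ 8 = 0 remainder 6
Reading remainders bottom-up:
= 0o62112


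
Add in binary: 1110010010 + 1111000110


Align and add column by column (LSB to MSB, carry propagating):
  01110010010
+ 01111000110
  -----------
  col 0: 0 + 0 + 0 (carry in) = 0 → bit 0, carry out 0
  col 1: 1 + 1 + 0 (carry in) = 2 → bit 0, carry out 1
  col 2: 0 + 1 + 1 (carry in) = 2 → bit 0, carry out 1
  col 3: 0 + 0 + 1 (carry in) = 1 → bit 1, carry out 0
  col 4: 1 + 0 + 0 (carry in) = 1 → bit 1, carry out 0
  col 5: 0 + 0 + 0 (carry in) = 0 → bit 0, carry out 0
  col 6: 0 + 1 + 0 (carry in) = 1 → bit 1, carry out 0
  col 7: 1 + 1 + 0 (carry in) = 2 → bit 0, carry out 1
  col 8: 1 + 1 + 1 (carry in) = 3 → bit 1, carry out 1
  col 9: 1 + 1 + 1 (carry in) = 3 → bit 1, carry out 1
  col 10: 0 + 0 + 1 (carry in) = 1 → bit 1, carry out 0
Reading bits MSB→LSB: 11101011000
Strip leading zeros: 11101011000
= 11101011000


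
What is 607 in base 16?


Divide by 16 repeatedly:
607 ÷ 16 = 37 remainder 15 (F)
37 ÷ 16 = 2 remainder 5 (5)
2 ÷ 16 = 0 remainder 2 (2)
Reading remainders bottom-up:
= 0x25F


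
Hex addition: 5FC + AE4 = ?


Align and add column by column (LSB to MSB, each column mod 16 with carry):
  05FC
+ 0AE4
  ----
  col 0: C(12) + 4(4) + 0 (carry in) = 16 → 0(0), carry out 1
  col 1: F(15) + E(14) + 1 (carry in) = 30 → E(14), carry out 1
  col 2: 5(5) + A(10) + 1 (carry in) = 16 → 0(0), carry out 1
  col 3: 0(0) + 0(0) + 1 (carry in) = 1 → 1(1), carry out 0
Reading digits MSB→LSB: 10E0
Strip leading zeros: 10E0
= 0x10E0


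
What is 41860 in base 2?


Divide by 2 repeatedly:
41860 ÷ 2 = 20930 remainder 0
20930 ÷ 2 = 10465 remainder 0
10465 ÷ 2 = 5232 remainder 1
5232 ÷ 2 = 2616 remainder 0
2616 ÷ 2 = 1308 remainder 0
1308 ÷ 2 = 654 remainder 0
654 ÷ 2 = 327 remainder 0
327 ÷ 2 = 163 remainder 1
163 ÷ 2 = 81 remainder 1
81 ÷ 2 = 40 remainder 1
40 ÷ 2 = 20 remainder 0
20 ÷ 2 = 10 remainder 0
10 ÷ 2 = 5 remainder 0
5 ÷ 2 = 2 remainder 1
2 ÷ 2 = 1 remainder 0
1 ÷ 2 = 0 remainder 1
Reading remainders bottom-up:
= 1010001110000100


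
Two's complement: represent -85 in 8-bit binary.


Original: 01010101
Step 1 - Invert all bits: 10101010
Step 2 - Add 1: 10101010 + 1
= 10101011 (represents -85)


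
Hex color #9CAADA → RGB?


Hex: #9CAADA
R = 9C₁₆ = 156
G = AA₁₆ = 170
B = DA₁₆ = 218
= RGB(156, 170, 218)


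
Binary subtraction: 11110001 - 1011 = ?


Align and subtract column by column (LSB to MSB, borrowing when needed):
  11110001
- 00001011
  --------
  col 0: (1 - 0 borrow-in) - 1 → 1 - 1 = 0, borrow out 0
  col 1: (0 - 0 borrow-in) - 1 → borrow from next column: (0+2) - 1 = 1, borrow out 1
  col 2: (0 - 1 borrow-in) - 0 → borrow from next column: (-1+2) - 0 = 1, borrow out 1
  col 3: (0 - 1 borrow-in) - 1 → borrow from next column: (-1+2) - 1 = 0, borrow out 1
  col 4: (1 - 1 borrow-in) - 0 → 0 - 0 = 0, borrow out 0
  col 5: (1 - 0 borrow-in) - 0 → 1 - 0 = 1, borrow out 0
  col 6: (1 - 0 borrow-in) - 0 → 1 - 0 = 1, borrow out 0
  col 7: (1 - 0 borrow-in) - 0 → 1 - 0 = 1, borrow out 0
Reading bits MSB→LSB: 11100110
Strip leading zeros: 11100110
= 11100110


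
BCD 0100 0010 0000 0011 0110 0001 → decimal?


Each 4-bit group → digit:
  0100 → 4
  0010 → 2
  0000 → 0
  0011 → 3
  0110 → 6
  0001 → 1
= 420361


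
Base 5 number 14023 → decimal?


Positional values (base 5):
  3 × 5^0 = 3 × 1 = 3
  2 × 5^1 = 2 × 5 = 10
  0 × 5^2 = 0 × 25 = 0
  4 × 5^3 = 4 × 125 = 500
  1 × 5^4 = 1 × 625 = 625
Sum = 3 + 10 + 0 + 500 + 625
= 1138


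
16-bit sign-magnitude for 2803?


Sign bit: 0 (positive)
Magnitude: 2803 = 000101011110011
= 0000101011110011


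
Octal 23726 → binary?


Each octal digit → 3 binary bits:
  2 = 010
  3 = 011
  7 = 111
  2 = 010
  6 = 110
Concatenate: 010 011 111 010 110
= 010011111010110


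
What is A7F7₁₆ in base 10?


Positional values:
Position 0: 7 × 16^0 = 7 × 1 = 7
Position 1: F × 16^1 = 15 × 16 = 240
Position 2: 7 × 16^2 = 7 × 256 = 1792
Position 3: A × 16^3 = 10 × 4096 = 40960
Sum = 7 + 240 + 1792 + 40960
= 42999


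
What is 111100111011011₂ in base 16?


Group into 4-bit nibbles: 0111100111011011
  0111 = 7
  1001 = 9
  1101 = D
  1011 = B
= 0x79DB


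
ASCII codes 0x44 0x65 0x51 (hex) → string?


Codes (hex): 0x44 0x65 0x51
Per-code ASCII lookup:
  0x44 = 68  (range 65-90: uppercase, 68 - 65 = 3) → 'D'
  0x65 = 101  (range 97-122: lowercase, 101 - 97 = 4) → 'e'
  0x51 = 81  (range 65-90: uppercase, 81 - 65 = 16) → 'Q'
= 'DeQ'


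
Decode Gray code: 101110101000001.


Gray code: 101110101000001
MSB stays the same: 1
Each subsequent bit = prev_binary XOR current_gray:
  B[1] = 1 XOR 0 = 1
  B[2] = 1 XOR 1 = 0
  B[3] = 0 XOR 1 = 1
  B[4] = 1 XOR 1 = 0
  B[5] = 0 XOR 0 = 0
  B[6] = 0 XOR 1 = 1
  B[7] = 1 XOR 0 = 1
  B[8] = 1 XOR 1 = 0
  B[9] = 0 XOR 0 = 0
  B[10] = 0 XOR 0 = 0
  B[11] = 0 XOR 0 = 0
  B[12] = 0 XOR 0 = 0
  B[13] = 0 XOR 0 = 0
  B[14] = 0 XOR 1 = 1
= 110100110000001 (27009 decimal)


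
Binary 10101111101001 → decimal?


Positional values:
Bit 0: 1 × 2^0 = 1
Bit 3: 1 × 2^3 = 8
Bit 5: 1 × 2^5 = 32
Bit 6: 1 × 2^6 = 64
Bit 7: 1 × 2^7 = 128
Bit 8: 1 × 2^8 = 256
Bit 9: 1 × 2^9 = 512
Bit 11: 1 × 2^11 = 2048
Bit 13: 1 × 2^13 = 8192
Sum = 1 + 8 + 32 + 64 + 128 + 256 + 512 + 2048 + 8192
= 11241


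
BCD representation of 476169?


Each digit → 4-bit binary:
  4 → 0100
  7 → 0111
  6 → 0110
  1 → 0001
  6 → 0110
  9 → 1001
= 0100 0111 0110 0001 0110 1001


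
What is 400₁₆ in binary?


Each hex digit → 4 binary bits:
  4 = 0100
  0 = 0000
  0 = 0000
Concatenate: 0100 0000 0000
= 010000000000


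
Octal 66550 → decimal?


Positional values:
Position 0: 0 × 8^0 = 0
Position 1: 5 × 8^1 = 40
Position 2: 5 × 8^2 = 320
Position 3: 6 × 8^3 = 3072
Position 4: 6 × 8^4 = 24576
Sum = 0 + 40 + 320 + 3072 + 24576
= 28008


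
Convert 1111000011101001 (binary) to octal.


Group into 3-bit groups: 001111000011101001
  001 = 1
  111 = 7
  000 = 0
  011 = 3
  101 = 5
  001 = 1
= 0o170351


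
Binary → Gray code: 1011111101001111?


Binary: 1011111101001111
Gray code: G = B XOR (B >> 1)
B >> 1 = 0101111110100111
1011111101001111 XOR 0101111110100111:
  1 XOR 0 = 1
  0 XOR 1 = 1
  1 XOR 0 = 1
  1 XOR 1 = 0
  1 XOR 1 = 0
  1 XOR 1 = 0
  1 XOR 1 = 0
  1 XOR 1 = 0
  0 XOR 1 = 1
  1 XOR 0 = 1
  0 XOR 1 = 1
  0 XOR 0 = 0
  1 XOR 0 = 1
  1 XOR 1 = 0
  1 XOR 1 = 0
  1 XOR 1 = 0
= 1110000011101000


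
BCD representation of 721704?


Each digit → 4-bit binary:
  7 → 0111
  2 → 0010
  1 → 0001
  7 → 0111
  0 → 0000
  4 → 0100
= 0111 0010 0001 0111 0000 0100


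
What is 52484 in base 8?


Divide by 8 repeatedly:
52484 ÷ 8 = 6560 remainder 4
6560 ÷ 8 = 820 remainder 0
820 ÷ 8 = 102 remainder 4
102 ÷ 8 = 12 remainder 6
12 ÷ 8 = 1 remainder 4
1 ÷ 8 = 0 remainder 1
Reading remainders bottom-up:
= 0o146404


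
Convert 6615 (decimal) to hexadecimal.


Divide by 16 repeatedly:
6615 ÷ 16 = 413 remainder 7 (7)
413 ÷ 16 = 25 remainder 13 (D)
25 ÷ 16 = 1 remainder 9 (9)
1 ÷ 16 = 0 remainder 1 (1)
Reading remainders bottom-up:
= 0x19D7


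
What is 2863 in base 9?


Divide by 9 repeatedly:
2863 ÷ 9 = 318 remainder 1
318 ÷ 9 = 35 remainder 3
35 ÷ 9 = 3 remainder 8
3 ÷ 9 = 0 remainder 3
Reading remainders bottom-up:
= 3831


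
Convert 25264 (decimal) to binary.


Divide by 2 repeatedly:
25264 ÷ 2 = 12632 remainder 0
12632 ÷ 2 = 6316 remainder 0
6316 ÷ 2 = 3158 remainder 0
3158 ÷ 2 = 1579 remainder 0
1579 ÷ 2 = 789 remainder 1
789 ÷ 2 = 394 remainder 1
394 ÷ 2 = 197 remainder 0
197 ÷ 2 = 98 remainder 1
98 ÷ 2 = 49 remainder 0
49 ÷ 2 = 24 remainder 1
24 ÷ 2 = 12 remainder 0
12 ÷ 2 = 6 remainder 0
6 ÷ 2 = 3 remainder 0
3 ÷ 2 = 1 remainder 1
1 ÷ 2 = 0 remainder 1
Reading remainders bottom-up:
= 110001010110000


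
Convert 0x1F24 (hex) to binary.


Each hex digit → 4 binary bits:
  1 = 0001
  F = 1111
  2 = 0010
  4 = 0100
Concatenate: 0001 1111 0010 0100
= 0001111100100100


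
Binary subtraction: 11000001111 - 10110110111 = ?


Align and subtract column by column (LSB to MSB, borrowing when needed):
  11000001111
- 10110110111
  -----------
  col 0: (1 - 0 borrow-in) - 1 → 1 - 1 = 0, borrow out 0
  col 1: (1 - 0 borrow-in) - 1 → 1 - 1 = 0, borrow out 0
  col 2: (1 - 0 borrow-in) - 1 → 1 - 1 = 0, borrow out 0
  col 3: (1 - 0 borrow-in) - 0 → 1 - 0 = 1, borrow out 0
  col 4: (0 - 0 borrow-in) - 1 → borrow from next column: (0+2) - 1 = 1, borrow out 1
  col 5: (0 - 1 borrow-in) - 1 → borrow from next column: (-1+2) - 1 = 0, borrow out 1
  col 6: (0 - 1 borrow-in) - 0 → borrow from next column: (-1+2) - 0 = 1, borrow out 1
  col 7: (0 - 1 borrow-in) - 1 → borrow from next column: (-1+2) - 1 = 0, borrow out 1
  col 8: (0 - 1 borrow-in) - 1 → borrow from next column: (-1+2) - 1 = 0, borrow out 1
  col 9: (1 - 1 borrow-in) - 0 → 0 - 0 = 0, borrow out 0
  col 10: (1 - 0 borrow-in) - 1 → 1 - 1 = 0, borrow out 0
Reading bits MSB→LSB: 00001011000
Strip leading zeros: 1011000
= 1011000


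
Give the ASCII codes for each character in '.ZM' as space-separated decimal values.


String: '.ZM'  (3 characters)
Per-character ASCII lookup:
  '.': special character: '.' = 46
  'Z': uppercase starts at 65: 'Z' = 65 + 25 = 90
  'M': uppercase starts at 65: 'M' = 65 + 12 = 77
= 46 90 77


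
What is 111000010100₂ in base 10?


Positional values:
Bit 2: 1 × 2^2 = 4
Bit 4: 1 × 2^4 = 16
Bit 9: 1 × 2^9 = 512
Bit 10: 1 × 2^10 = 1024
Bit 11: 1 × 2^11 = 2048
Sum = 4 + 16 + 512 + 1024 + 2048
= 3604


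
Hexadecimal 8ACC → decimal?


Positional values:
Position 0: C × 16^0 = 12 × 1 = 12
Position 1: C × 16^1 = 12 × 16 = 192
Position 2: A × 16^2 = 10 × 256 = 2560
Position 3: 8 × 16^3 = 8 × 4096 = 32768
Sum = 12 + 192 + 2560 + 32768
= 35532


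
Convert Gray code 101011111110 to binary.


Gray code: 101011111110
MSB stays the same: 1
Each subsequent bit = prev_binary XOR current_gray:
  B[1] = 1 XOR 0 = 1
  B[2] = 1 XOR 1 = 0
  B[3] = 0 XOR 0 = 0
  B[4] = 0 XOR 1 = 1
  B[5] = 1 XOR 1 = 0
  B[6] = 0 XOR 1 = 1
  B[7] = 1 XOR 1 = 0
  B[8] = 0 XOR 1 = 1
  B[9] = 1 XOR 1 = 0
  B[10] = 0 XOR 1 = 1
  B[11] = 1 XOR 0 = 1
= 110010101011 (3243 decimal)


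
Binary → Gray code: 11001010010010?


Binary: 11001010010010
Gray code: G = B XOR (B >> 1)
B >> 1 = 01100101001001
11001010010010 XOR 01100101001001:
  1 XOR 0 = 1
  1 XOR 1 = 0
  0 XOR 1 = 1
  0 XOR 0 = 0
  1 XOR 0 = 1
  0 XOR 1 = 1
  1 XOR 0 = 1
  0 XOR 1 = 1
  0 XOR 0 = 0
  1 XOR 0 = 1
  0 XOR 1 = 1
  0 XOR 0 = 0
  1 XOR 0 = 1
  0 XOR 1 = 1
= 10101111011011


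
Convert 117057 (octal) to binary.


Each octal digit → 3 binary bits:
  1 = 001
  1 = 001
  7 = 111
  0 = 000
  5 = 101
  7 = 111
Concatenate: 001 001 111 000 101 111
= 001001111000101111


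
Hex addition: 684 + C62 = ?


Align and add column by column (LSB to MSB, each column mod 16 with carry):
  0684
+ 0C62
  ----
  col 0: 4(4) + 2(2) + 0 (carry in) = 6 → 6(6), carry out 0
  col 1: 8(8) + 6(6) + 0 (carry in) = 14 → E(14), carry out 0
  col 2: 6(6) + C(12) + 0 (carry in) = 18 → 2(2), carry out 1
  col 3: 0(0) + 0(0) + 1 (carry in) = 1 → 1(1), carry out 0
Reading digits MSB→LSB: 12E6
Strip leading zeros: 12E6
= 0x12E6


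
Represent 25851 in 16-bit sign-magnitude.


Sign bit: 0 (positive)
Magnitude: 25851 = 110010011111011
= 0110010011111011


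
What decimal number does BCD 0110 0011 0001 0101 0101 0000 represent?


Each 4-bit group → digit:
  0110 → 6
  0011 → 3
  0001 → 1
  0101 → 5
  0101 → 5
  0000 → 0
= 631550


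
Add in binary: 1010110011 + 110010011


Align and add column by column (LSB to MSB, carry propagating):
  01010110011
+ 00110010011
  -----------
  col 0: 1 + 1 + 0 (carry in) = 2 → bit 0, carry out 1
  col 1: 1 + 1 + 1 (carry in) = 3 → bit 1, carry out 1
  col 2: 0 + 0 + 1 (carry in) = 1 → bit 1, carry out 0
  col 3: 0 + 0 + 0 (carry in) = 0 → bit 0, carry out 0
  col 4: 1 + 1 + 0 (carry in) = 2 → bit 0, carry out 1
  col 5: 1 + 0 + 1 (carry in) = 2 → bit 0, carry out 1
  col 6: 0 + 0 + 1 (carry in) = 1 → bit 1, carry out 0
  col 7: 1 + 1 + 0 (carry in) = 2 → bit 0, carry out 1
  col 8: 0 + 1 + 1 (carry in) = 2 → bit 0, carry out 1
  col 9: 1 + 0 + 1 (carry in) = 2 → bit 0, carry out 1
  col 10: 0 + 0 + 1 (carry in) = 1 → bit 1, carry out 0
Reading bits MSB→LSB: 10001000110
Strip leading zeros: 10001000110
= 10001000110


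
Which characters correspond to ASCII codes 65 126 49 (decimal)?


Codes (decimal): 65 126 49
Per-code ASCII lookup:
  65  (range 65-90: uppercase, 65 - 65 = 0) → 'A'
  126  (special character) → '~'
  49  (range 48-57: digits, 49 - 48 = 1) → '1'
= 'A~1'


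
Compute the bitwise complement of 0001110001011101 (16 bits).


Original: 0001110001011101
Invert all bits:
  bit 0: 0 → 1
  bit 1: 0 → 1
  bit 2: 0 → 1
  bit 3: 1 → 0
  bit 4: 1 → 0
  bit 5: 1 → 0
  bit 6: 0 → 1
  bit 7: 0 → 1
  bit 8: 0 → 1
  bit 9: 1 → 0
  bit 10: 0 → 1
  bit 11: 1 → 0
  bit 12: 1 → 0
  bit 13: 1 → 0
  bit 14: 0 → 1
  bit 15: 1 → 0
= 1110001110100010


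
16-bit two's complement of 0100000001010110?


Original: 0100000001010110
Step 1 - Invert all bits: 1011111110101001
Step 2 - Add 1: 1011111110101001 + 1
= 1011111110101010 (represents -16470)


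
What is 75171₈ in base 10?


Positional values:
Position 0: 1 × 8^0 = 1
Position 1: 7 × 8^1 = 56
Position 2: 1 × 8^2 = 64
Position 3: 5 × 8^3 = 2560
Position 4: 7 × 8^4 = 28672
Sum = 1 + 56 + 64 + 2560 + 28672
= 31353


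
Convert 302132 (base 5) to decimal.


Positional values (base 5):
  2 × 5^0 = 2 × 1 = 2
  3 × 5^1 = 3 × 5 = 15
  1 × 5^2 = 1 × 25 = 25
  2 × 5^3 = 2 × 125 = 250
  0 × 5^4 = 0 × 625 = 0
  3 × 5^5 = 3 × 3125 = 9375
Sum = 2 + 15 + 25 + 250 + 0 + 9375
= 9667


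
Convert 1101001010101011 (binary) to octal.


Group into 3-bit groups: 001101001010101011
  001 = 1
  101 = 5
  001 = 1
  010 = 2
  101 = 5
  011 = 3
= 0o151253


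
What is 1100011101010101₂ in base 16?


Group into 4-bit nibbles: 1100011101010101
  1100 = C
  0111 = 7
  0101 = 5
  0101 = 5
= 0xC755


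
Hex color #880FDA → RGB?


Hex: #880FDA
R = 88₁₆ = 136
G = 0F₁₆ = 15
B = DA₁₆ = 218
= RGB(136, 15, 218)


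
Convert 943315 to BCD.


Each digit → 4-bit binary:
  9 → 1001
  4 → 0100
  3 → 0011
  3 → 0011
  1 → 0001
  5 → 0101
= 1001 0100 0011 0011 0001 0101


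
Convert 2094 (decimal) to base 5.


Divide by 5 repeatedly:
2094 ÷ 5 = 418 remainder 4
418 ÷ 5 = 83 remainder 3
83 ÷ 5 = 16 remainder 3
16 ÷ 5 = 3 remainder 1
3 ÷ 5 = 0 remainder 3
Reading remainders bottom-up:
= 31334


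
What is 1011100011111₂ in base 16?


Group into 4-bit nibbles: 0001011100011111
  0001 = 1
  0111 = 7
  0001 = 1
  1111 = F
= 0x171F


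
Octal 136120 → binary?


Each octal digit → 3 binary bits:
  1 = 001
  3 = 011
  6 = 110
  1 = 001
  2 = 010
  0 = 000
Concatenate: 001 011 110 001 010 000
= 001011110001010000


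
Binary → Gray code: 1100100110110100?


Binary: 1100100110110100
Gray code: G = B XOR (B >> 1)
B >> 1 = 0110010011011010
1100100110110100 XOR 0110010011011010:
  1 XOR 0 = 1
  1 XOR 1 = 0
  0 XOR 1 = 1
  0 XOR 0 = 0
  1 XOR 0 = 1
  0 XOR 1 = 1
  0 XOR 0 = 0
  1 XOR 0 = 1
  1 XOR 1 = 0
  0 XOR 1 = 1
  1 XOR 0 = 1
  1 XOR 1 = 0
  0 XOR 1 = 1
  1 XOR 0 = 1
  0 XOR 1 = 1
  0 XOR 0 = 0
= 1010110101101110


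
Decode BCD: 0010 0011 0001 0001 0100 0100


Each 4-bit group → digit:
  0010 → 2
  0011 → 3
  0001 → 1
  0001 → 1
  0100 → 4
  0100 → 4
= 231144


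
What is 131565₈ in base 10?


Positional values:
Position 0: 5 × 8^0 = 5
Position 1: 6 × 8^1 = 48
Position 2: 5 × 8^2 = 320
Position 3: 1 × 8^3 = 512
Position 4: 3 × 8^4 = 12288
Position 5: 1 × 8^5 = 32768
Sum = 5 + 48 + 320 + 512 + 12288 + 32768
= 45941


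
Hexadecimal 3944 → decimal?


Positional values:
Position 0: 4 × 16^0 = 4 × 1 = 4
Position 1: 4 × 16^1 = 4 × 16 = 64
Position 2: 9 × 16^2 = 9 × 256 = 2304
Position 3: 3 × 16^3 = 3 × 4096 = 12288
Sum = 4 + 64 + 2304 + 12288
= 14660


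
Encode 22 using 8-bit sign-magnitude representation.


Sign bit: 0 (positive)
Magnitude: 22 = 0010110
= 00010110


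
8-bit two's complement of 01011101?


Original: 01011101
Step 1 - Invert all bits: 10100010
Step 2 - Add 1: 10100010 + 1
= 10100011 (represents -93)


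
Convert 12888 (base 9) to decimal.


Positional values (base 9):
  8 × 9^0 = 8 × 1 = 8
  8 × 9^1 = 8 × 9 = 72
  8 × 9^2 = 8 × 81 = 648
  2 × 9^3 = 2 × 729 = 1458
  1 × 9^4 = 1 × 6561 = 6561
Sum = 8 + 72 + 648 + 1458 + 6561
= 8747


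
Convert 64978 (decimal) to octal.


Divide by 8 repeatedly:
64978 ÷ 8 = 8122 remainder 2
8122 ÷ 8 = 1015 remainder 2
1015 ÷ 8 = 126 remainder 7
126 ÷ 8 = 15 remainder 6
15 ÷ 8 = 1 remainder 7
1 ÷ 8 = 0 remainder 1
Reading remainders bottom-up:
= 0o176722


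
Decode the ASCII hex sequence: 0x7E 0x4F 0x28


Codes (hex): 0x7E 0x4F 0x28
Per-code ASCII lookup:
  0x7E = 126  (special character) → '~'
  0x4F = 79  (range 65-90: uppercase, 79 - 65 = 14) → 'O'
  0x28 = 40  (special character) → '('
= '~O('


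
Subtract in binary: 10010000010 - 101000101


Align and subtract column by column (LSB to MSB, borrowing when needed):
  10010000010
- 00101000101
  -----------
  col 0: (0 - 0 borrow-in) - 1 → borrow from next column: (0+2) - 1 = 1, borrow out 1
  col 1: (1 - 1 borrow-in) - 0 → 0 - 0 = 0, borrow out 0
  col 2: (0 - 0 borrow-in) - 1 → borrow from next column: (0+2) - 1 = 1, borrow out 1
  col 3: (0 - 1 borrow-in) - 0 → borrow from next column: (-1+2) - 0 = 1, borrow out 1
  col 4: (0 - 1 borrow-in) - 0 → borrow from next column: (-1+2) - 0 = 1, borrow out 1
  col 5: (0 - 1 borrow-in) - 0 → borrow from next column: (-1+2) - 0 = 1, borrow out 1
  col 6: (0 - 1 borrow-in) - 1 → borrow from next column: (-1+2) - 1 = 0, borrow out 1
  col 7: (1 - 1 borrow-in) - 0 → 0 - 0 = 0, borrow out 0
  col 8: (0 - 0 borrow-in) - 1 → borrow from next column: (0+2) - 1 = 1, borrow out 1
  col 9: (0 - 1 borrow-in) - 0 → borrow from next column: (-1+2) - 0 = 1, borrow out 1
  col 10: (1 - 1 borrow-in) - 0 → 0 - 0 = 0, borrow out 0
Reading bits MSB→LSB: 01100111101
Strip leading zeros: 1100111101
= 1100111101


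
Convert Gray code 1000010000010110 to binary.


Gray code: 1000010000010110
MSB stays the same: 1
Each subsequent bit = prev_binary XOR current_gray:
  B[1] = 1 XOR 0 = 1
  B[2] = 1 XOR 0 = 1
  B[3] = 1 XOR 0 = 1
  B[4] = 1 XOR 0 = 1
  B[5] = 1 XOR 1 = 0
  B[6] = 0 XOR 0 = 0
  B[7] = 0 XOR 0 = 0
  B[8] = 0 XOR 0 = 0
  B[9] = 0 XOR 0 = 0
  B[10] = 0 XOR 0 = 0
  B[11] = 0 XOR 1 = 1
  B[12] = 1 XOR 0 = 1
  B[13] = 1 XOR 1 = 0
  B[14] = 0 XOR 1 = 1
  B[15] = 1 XOR 0 = 1
= 1111100000011011 (63515 decimal)


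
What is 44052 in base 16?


Divide by 16 repeatedly:
44052 ÷ 16 = 2753 remainder 4 (4)
2753 ÷ 16 = 172 remainder 1 (1)
172 ÷ 16 = 10 remainder 12 (C)
10 ÷ 16 = 0 remainder 10 (A)
Reading remainders bottom-up:
= 0xAC14


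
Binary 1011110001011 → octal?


Group into 3-bit groups: 001011110001011
  001 = 1
  011 = 3
  110 = 6
  001 = 1
  011 = 3
= 0o13613


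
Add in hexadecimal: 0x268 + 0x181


Align and add column by column (LSB to MSB, each column mod 16 with carry):
  0268
+ 0181
  ----
  col 0: 8(8) + 1(1) + 0 (carry in) = 9 → 9(9), carry out 0
  col 1: 6(6) + 8(8) + 0 (carry in) = 14 → E(14), carry out 0
  col 2: 2(2) + 1(1) + 0 (carry in) = 3 → 3(3), carry out 0
  col 3: 0(0) + 0(0) + 0 (carry in) = 0 → 0(0), carry out 0
Reading digits MSB→LSB: 03E9
Strip leading zeros: 3E9
= 0x3E9


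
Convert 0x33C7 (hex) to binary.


Each hex digit → 4 binary bits:
  3 = 0011
  3 = 0011
  C = 1100
  7 = 0111
Concatenate: 0011 0011 1100 0111
= 0011001111000111


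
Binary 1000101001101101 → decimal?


Positional values:
Bit 0: 1 × 2^0 = 1
Bit 2: 1 × 2^2 = 4
Bit 3: 1 × 2^3 = 8
Bit 5: 1 × 2^5 = 32
Bit 6: 1 × 2^6 = 64
Bit 9: 1 × 2^9 = 512
Bit 11: 1 × 2^11 = 2048
Bit 15: 1 × 2^15 = 32768
Sum = 1 + 4 + 8 + 32 + 64 + 512 + 2048 + 32768
= 35437


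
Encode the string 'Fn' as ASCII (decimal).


String: 'Fn'  (2 characters)
Per-character ASCII lookup:
  'F': uppercase starts at 65: 'F' = 65 + 5 = 70
  'n': lowercase starts at 97: 'n' = 97 + 13 = 110
= 70 110


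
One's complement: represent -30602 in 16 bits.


Original: 0111011110001010
Invert all bits:
  bit 0: 0 → 1
  bit 1: 1 → 0
  bit 2: 1 → 0
  bit 3: 1 → 0
  bit 4: 0 → 1
  bit 5: 1 → 0
  bit 6: 1 → 0
  bit 7: 1 → 0
  bit 8: 1 → 0
  bit 9: 0 → 1
  bit 10: 0 → 1
  bit 11: 0 → 1
  bit 12: 1 → 0
  bit 13: 0 → 1
  bit 14: 1 → 0
  bit 15: 0 → 1
= 1000100001110101


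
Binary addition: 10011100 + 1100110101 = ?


Align and add column by column (LSB to MSB, carry propagating):
  00010011100
+ 01100110101
  -----------
  col 0: 0 + 1 + 0 (carry in) = 1 → bit 1, carry out 0
  col 1: 0 + 0 + 0 (carry in) = 0 → bit 0, carry out 0
  col 2: 1 + 1 + 0 (carry in) = 2 → bit 0, carry out 1
  col 3: 1 + 0 + 1 (carry in) = 2 → bit 0, carry out 1
  col 4: 1 + 1 + 1 (carry in) = 3 → bit 1, carry out 1
  col 5: 0 + 1 + 1 (carry in) = 2 → bit 0, carry out 1
  col 6: 0 + 0 + 1 (carry in) = 1 → bit 1, carry out 0
  col 7: 1 + 0 + 0 (carry in) = 1 → bit 1, carry out 0
  col 8: 0 + 1 + 0 (carry in) = 1 → bit 1, carry out 0
  col 9: 0 + 1 + 0 (carry in) = 1 → bit 1, carry out 0
  col 10: 0 + 0 + 0 (carry in) = 0 → bit 0, carry out 0
Reading bits MSB→LSB: 01111010001
Strip leading zeros: 1111010001
= 1111010001


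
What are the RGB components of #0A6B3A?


Hex: #0A6B3A
R = 0A₁₆ = 10
G = 6B₁₆ = 107
B = 3A₁₆ = 58
= RGB(10, 107, 58)


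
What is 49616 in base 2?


Divide by 2 repeatedly:
49616 ÷ 2 = 24808 remainder 0
24808 ÷ 2 = 12404 remainder 0
12404 ÷ 2 = 6202 remainder 0
6202 ÷ 2 = 3101 remainder 0
3101 ÷ 2 = 1550 remainder 1
1550 ÷ 2 = 775 remainder 0
775 ÷ 2 = 387 remainder 1
387 ÷ 2 = 193 remainder 1
193 ÷ 2 = 96 remainder 1
96 ÷ 2 = 48 remainder 0
48 ÷ 2 = 24 remainder 0
24 ÷ 2 = 12 remainder 0
12 ÷ 2 = 6 remainder 0
6 ÷ 2 = 3 remainder 0
3 ÷ 2 = 1 remainder 1
1 ÷ 2 = 0 remainder 1
Reading remainders bottom-up:
= 1100000111010000


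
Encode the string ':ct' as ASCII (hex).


String: ':ct'  (3 characters)
Per-character ASCII lookup:
  ':': special character: ':' = 58 → 0x3A
  'c': lowercase starts at 97: 'c' = 97 + 2 = 99 → 0x63
  't': lowercase starts at 97: 't' = 97 + 19 = 116 → 0x74
= 0x3A 0x63 0x74


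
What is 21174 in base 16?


Divide by 16 repeatedly:
21174 ÷ 16 = 1323 remainder 6 (6)
1323 ÷ 16 = 82 remainder 11 (B)
82 ÷ 16 = 5 remainder 2 (2)
5 ÷ 16 = 0 remainder 5 (5)
Reading remainders bottom-up:
= 0x52B6


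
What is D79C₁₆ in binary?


Each hex digit → 4 binary bits:
  D = 1101
  7 = 0111
  9 = 1001
  C = 1100
Concatenate: 1101 0111 1001 1100
= 1101011110011100


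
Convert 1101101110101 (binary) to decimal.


Positional values:
Bit 0: 1 × 2^0 = 1
Bit 2: 1 × 2^2 = 4
Bit 4: 1 × 2^4 = 16
Bit 5: 1 × 2^5 = 32
Bit 6: 1 × 2^6 = 64
Bit 8: 1 × 2^8 = 256
Bit 9: 1 × 2^9 = 512
Bit 11: 1 × 2^11 = 2048
Bit 12: 1 × 2^12 = 4096
Sum = 1 + 4 + 16 + 32 + 64 + 256 + 512 + 2048 + 4096
= 7029


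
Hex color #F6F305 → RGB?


Hex: #F6F305
R = F6₁₆ = 246
G = F3₁₆ = 243
B = 05₁₆ = 5
= RGB(246, 243, 5)


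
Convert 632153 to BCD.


Each digit → 4-bit binary:
  6 → 0110
  3 → 0011
  2 → 0010
  1 → 0001
  5 → 0101
  3 → 0011
= 0110 0011 0010 0001 0101 0011


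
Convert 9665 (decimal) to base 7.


Divide by 7 repeatedly:
9665 ÷ 7 = 1380 remainder 5
1380 ÷ 7 = 197 remainder 1
197 ÷ 7 = 28 remainder 1
28 ÷ 7 = 4 remainder 0
4 ÷ 7 = 0 remainder 4
Reading remainders bottom-up:
= 40115


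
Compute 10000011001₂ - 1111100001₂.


Align and subtract column by column (LSB to MSB, borrowing when needed):
  10000011001
- 01111100001
  -----------
  col 0: (1 - 0 borrow-in) - 1 → 1 - 1 = 0, borrow out 0
  col 1: (0 - 0 borrow-in) - 0 → 0 - 0 = 0, borrow out 0
  col 2: (0 - 0 borrow-in) - 0 → 0 - 0 = 0, borrow out 0
  col 3: (1 - 0 borrow-in) - 0 → 1 - 0 = 1, borrow out 0
  col 4: (1 - 0 borrow-in) - 0 → 1 - 0 = 1, borrow out 0
  col 5: (0 - 0 borrow-in) - 1 → borrow from next column: (0+2) - 1 = 1, borrow out 1
  col 6: (0 - 1 borrow-in) - 1 → borrow from next column: (-1+2) - 1 = 0, borrow out 1
  col 7: (0 - 1 borrow-in) - 1 → borrow from next column: (-1+2) - 1 = 0, borrow out 1
  col 8: (0 - 1 borrow-in) - 1 → borrow from next column: (-1+2) - 1 = 0, borrow out 1
  col 9: (0 - 1 borrow-in) - 1 → borrow from next column: (-1+2) - 1 = 0, borrow out 1
  col 10: (1 - 1 borrow-in) - 0 → 0 - 0 = 0, borrow out 0
Reading bits MSB→LSB: 00000111000
Strip leading zeros: 111000
= 111000


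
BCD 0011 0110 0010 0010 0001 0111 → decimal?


Each 4-bit group → digit:
  0011 → 3
  0110 → 6
  0010 → 2
  0010 → 2
  0001 → 1
  0111 → 7
= 362217


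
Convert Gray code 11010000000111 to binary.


Gray code: 11010000000111
MSB stays the same: 1
Each subsequent bit = prev_binary XOR current_gray:
  B[1] = 1 XOR 1 = 0
  B[2] = 0 XOR 0 = 0
  B[3] = 0 XOR 1 = 1
  B[4] = 1 XOR 0 = 1
  B[5] = 1 XOR 0 = 1
  B[6] = 1 XOR 0 = 1
  B[7] = 1 XOR 0 = 1
  B[8] = 1 XOR 0 = 1
  B[9] = 1 XOR 0 = 1
  B[10] = 1 XOR 0 = 1
  B[11] = 1 XOR 1 = 0
  B[12] = 0 XOR 1 = 1
  B[13] = 1 XOR 1 = 0
= 10011111111010 (10234 decimal)


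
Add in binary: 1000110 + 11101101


Align and add column by column (LSB to MSB, carry propagating):
  001000110
+ 011101101
  ---------
  col 0: 0 + 1 + 0 (carry in) = 1 → bit 1, carry out 0
  col 1: 1 + 0 + 0 (carry in) = 1 → bit 1, carry out 0
  col 2: 1 + 1 + 0 (carry in) = 2 → bit 0, carry out 1
  col 3: 0 + 1 + 1 (carry in) = 2 → bit 0, carry out 1
  col 4: 0 + 0 + 1 (carry in) = 1 → bit 1, carry out 0
  col 5: 0 + 1 + 0 (carry in) = 1 → bit 1, carry out 0
  col 6: 1 + 1 + 0 (carry in) = 2 → bit 0, carry out 1
  col 7: 0 + 1 + 1 (carry in) = 2 → bit 0, carry out 1
  col 8: 0 + 0 + 1 (carry in) = 1 → bit 1, carry out 0
Reading bits MSB→LSB: 100110011
Strip leading zeros: 100110011
= 100110011


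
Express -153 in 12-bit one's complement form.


Original: 000010011001
Invert all bits:
  bit 0: 0 → 1
  bit 1: 0 → 1
  bit 2: 0 → 1
  bit 3: 0 → 1
  bit 4: 1 → 0
  bit 5: 0 → 1
  bit 6: 0 → 1
  bit 7: 1 → 0
  bit 8: 1 → 0
  bit 9: 0 → 1
  bit 10: 0 → 1
  bit 11: 1 → 0
= 111101100110


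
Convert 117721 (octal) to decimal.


Positional values:
Position 0: 1 × 8^0 = 1
Position 1: 2 × 8^1 = 16
Position 2: 7 × 8^2 = 448
Position 3: 7 × 8^3 = 3584
Position 4: 1 × 8^4 = 4096
Position 5: 1 × 8^5 = 32768
Sum = 1 + 16 + 448 + 3584 + 4096 + 32768
= 40913


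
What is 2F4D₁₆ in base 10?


Positional values:
Position 0: D × 16^0 = 13 × 1 = 13
Position 1: 4 × 16^1 = 4 × 16 = 64
Position 2: F × 16^2 = 15 × 256 = 3840
Position 3: 2 × 16^3 = 2 × 4096 = 8192
Sum = 13 + 64 + 3840 + 8192
= 12109
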